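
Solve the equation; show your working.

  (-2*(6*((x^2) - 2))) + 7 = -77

Step 1. [(-2*(6*((x^2) - 2))) + 7 = -77] subtract 7: x sits inside (… + 7) ⇒ sub: -2*(6*((x^2) - 2)) = -84.
Step 2. [-2*(6*((x^2) - 2)) = -84] divide by the outer -2. So div: 6*((x^2) - 2) = 42.
Step 3. [6*((x^2) - 2) = 42] divide by the outer 6, so div: (x^2) - 2 = 7.
Step 4. [(x^2) - 2 = 7] the outer -2 inverts by adding 2, so sub: x^2 = 9.
Step 5. [x^2 = 9] LHS squared, RHS 9 ≥ 0: apply √ (±). So sqrt: x = 3 or -3.

Answer: x ∈ {-3, 3}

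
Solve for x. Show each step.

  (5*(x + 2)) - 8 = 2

Step 1. [(5*(x + 2)) - 8 = 2] the outer -8 inverts by adding 8, so sub: 5*(x + 2) = 10.
Step 2. [5*(x + 2) = 10] LHS = 5·(…); ÷5 both sides, so div: x + 2 = 2.
Step 3. [x + 2 = 2] +2 is outermost — subtract 2 both sides. So sub: x = 0.

Answer: x ∈ {0}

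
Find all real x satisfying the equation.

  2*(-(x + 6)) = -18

Step 1. [2*(-(x + 6)) = -18] LHS = 2·(…); ÷2 both sides, so div: -(x + 6) = -9.
Step 2. [-(x + 6) = -9] leading − — multiply by −1. So neg: x + 6 = 9.
Step 3. [x + 6 = 9] the outer +6 inverts by subtracting 6, so sub: x = 3.

Answer: x ∈ {3}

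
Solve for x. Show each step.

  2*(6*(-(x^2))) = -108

Step 1. [2*(6*(-(x^2))) = -108] LHS = 2·(…); ÷2 both sides, so div: 6*(-(x^2)) = -54.
Step 2. [6*(-(x^2)) = -54] LHS = 6·(…); ÷6 both sides, so div: -(x^2) = -9.
Step 3. [-(x^2) = -9] flip signs both sides. So neg: x^2 = 9.
Step 4. [x^2 = 9] LHS squared, RHS 9 ≥ 0: apply √ (±). So sqrt: x = 3 or -3.

Answer: x ∈ {-3, 3}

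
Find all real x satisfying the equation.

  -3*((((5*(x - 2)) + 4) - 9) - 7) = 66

Step 1. [-3*((((5*(x - 2)) + 4) - 9) - 7) = 66] leading coefficient -3: divide by -3 ⇒ div: (((5*(x - 2)) + 4) - 9) - 7 = -22.
Step 2. [(((5*(x - 2)) + 4) - 9) - 7 = -22] 7 comes off first (add 7) ⇒ sub: ((5*(x - 2)) + 4) - 9 = -15.
Step 3. [((5*(x - 2)) + 4) - 9 = -15] the outer -9 inverts by adding 9, so sub: (5*(x - 2)) + 4 = -6.
Step 4. [(5*(x - 2)) + 4 = -6] 4 comes off first (subtract 4). So sub: 5*(x - 2) = -10.
Step 5. [5*(x - 2) = -10] LHS = 5·(…); ÷5 both sides, so div: x - 2 = -2.
Step 6. [x - 2 = -2] peel the -2: add 2 from each side, so sub: x = 0.

Answer: x ∈ {0}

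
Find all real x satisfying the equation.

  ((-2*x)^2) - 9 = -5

Step 1. [((-2*x)^2) - 9 = -5] 9 comes off first (add 9). So sub: (-2*x)^2 = 4.
Step 2. [(-2*x)^2 = 4] √ both sides: 4 ≥ 0 gives two branches ⇒ sqrt: -2*x = 2 or -2.
Step 3. [-2*x = 2 or -2] LHS = -2·(…); ÷-2 both sides. So div: x = -1 or 1.

Answer: x ∈ {-1, 1}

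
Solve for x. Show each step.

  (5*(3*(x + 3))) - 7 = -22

Step 1. [(5*(3*(x + 3))) - 7 = -22] peel the -7: add 7 from each side. So sub: 5*(3*(x + 3)) = -15.
Step 2. [5*(3*(x + 3)) = -15] LHS = 5·(…); ÷5 both sides ⇒ div: 3*(x + 3) = -3.
Step 3. [3*(x + 3) = -3] 3 out front; divide by 3 ⇒ div: x + 3 = -1.
Step 4. [x + 3 = -1] the outer +3 inverts by subtracting 3. So sub: x = -4.

Answer: x ∈ {-4}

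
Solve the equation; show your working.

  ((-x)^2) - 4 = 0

Step 1. [((-x)^2) - 4 = 0] the outer -4 inverts by adding 4. So sub: (-x)^2 = 4.
Step 2. [(-x)^2 = 4] √ both sides: 4 ≥ 0 gives two branches ⇒ sqrt: -x = 2 or -2.
Step 3. [-x = 2 or -2] LHS negated; negate both sides, so neg: x = -2 or 2.

Answer: x ∈ {-2, 2}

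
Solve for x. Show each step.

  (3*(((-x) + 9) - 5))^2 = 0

Step 1. [(3*(((-x) + 9) - 5))^2 = 0] √ both sides: 0 ≥ 0 gives two branches, so sqrt: 3*(((-x) + 9) - 5) = 0.
Step 2. [3*(((-x) + 9) - 5) = 0] LHS = 3·(…); ÷3 both sides, so div: ((-x) + 9) - 5 = 0.
Step 3. [((-x) + 9) - 5 = 0] the outer -5 inverts by adding 5, so sub: (-x) + 9 = 5.
Step 4. [(-x) + 9 = 5] subtract 9: x sits inside (… + 9), so sub: -x = -4.
Step 5. [-x = -4] flip signs both sides, so neg: x = 4.

Answer: x ∈ {4}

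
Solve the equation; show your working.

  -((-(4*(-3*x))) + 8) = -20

Step 1. [-((-(4*(-3*x))) + 8) = -20] flip signs both sides. So neg: (-(4*(-3*x))) + 8 = 20.
Step 2. [(-(4*(-3*x))) + 8 = 20] the outer +8 inverts by subtracting 8. So sub: -(4*(-3*x)) = 12.
Step 3. [-(4*(-3*x)) = 12] leading − — multiply by −1 ⇒ neg: 4*(-3*x) = -12.
Step 4. [4*(-3*x) = -12] 4·(inner) — divide through by 4, so div: -3*x = -3.
Step 5. [-3*x = -3] LHS = -3·(…); ÷-3 both sides. So div: x = 1.

Answer: x ∈ {1}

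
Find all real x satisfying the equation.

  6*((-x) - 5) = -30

Step 1. [6*((-x) - 5) = -30] leading coefficient 6: divide by 6 ⇒ div: (-x) - 5 = -5.
Step 2. [(-x) - 5 = -5] add 5: x sits inside (… - 5). So sub: -x = 0.
Step 3. [-x = 0] leading − — multiply by −1 ⇒ neg: x = 0.

Answer: x ∈ {0}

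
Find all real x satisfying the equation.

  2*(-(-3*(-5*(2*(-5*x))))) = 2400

Step 1. [2*(-(-3*(-5*(2*(-5*x))))) = 2400] leading coefficient 2: divide by 2, so div: -(-3*(-5*(2*(-5*x)))) = 1200.
Step 2. [-(-3*(-5*(2*(-5*x)))) = 1200] flip signs both sides, so neg: -3*(-5*(2*(-5*x))) = -1200.
Step 3. [-3*(-5*(2*(-5*x))) = -1200] LHS = -3·(…); ÷-3 both sides, so div: -5*(2*(-5*x)) = 400.
Step 4. [-5*(2*(-5*x)) = 400] -5 out front; divide by -5, so div: 2*(-5*x) = -80.
Step 5. [2*(-5*x) = -80] leading coefficient 2: divide by 2 ⇒ div: -5*x = -40.
Step 6. [-5*x = -40] divide by the outer -5. So div: x = 8.

Answer: x ∈ {8}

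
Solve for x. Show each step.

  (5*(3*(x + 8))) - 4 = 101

Step 1. [(5*(3*(x + 8))) - 4 = 101] 4 comes off first (add 4), so sub: 5*(3*(x + 8)) = 105.
Step 2. [5*(3*(x + 8)) = 105] leading coefficient 5: divide by 5 ⇒ div: 3*(x + 8) = 21.
Step 3. [3*(x + 8) = 21] leading coefficient 3: divide by 3. So div: x + 8 = 7.
Step 4. [x + 8 = 7] subtract 8: x sits inside (… + 8) ⇒ sub: x = -1.

Answer: x ∈ {-1}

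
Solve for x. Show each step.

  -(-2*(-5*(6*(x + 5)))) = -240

Step 1. [-(-2*(-5*(6*(x + 5)))) = -240] flip signs both sides. So neg: -2*(-5*(6*(x + 5))) = 240.
Step 2. [-2*(-5*(6*(x + 5))) = 240] -2·(inner) — divide through by -2, so div: -5*(6*(x + 5)) = -120.
Step 3. [-5*(6*(x + 5)) = -120] divide by the outer -5 ⇒ div: 6*(x + 5) = 24.
Step 4. [6*(x + 5) = 24] 6·(inner) — divide through by 6 ⇒ div: x + 5 = 4.
Step 5. [x + 5 = 4] the outer +5 inverts by subtracting 5, so sub: x = -1.

Answer: x ∈ {-1}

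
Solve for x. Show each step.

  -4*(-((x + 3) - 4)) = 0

Step 1. [-4*(-((x + 3) - 4)) = 0] -4·(inner) — divide through by -4, so div: -((x + 3) - 4) = 0.
Step 2. [-((x + 3) - 4) = 0] LHS negated; negate both sides, so neg: (x + 3) - 4 = 0.
Step 3. [(x + 3) - 4 = 0] the outer -4 inverts by adding 4 ⇒ sub: x + 3 = 4.
Step 4. [x + 3 = 4] 3 comes off first (subtract 3), so sub: x = 1.

Answer: x ∈ {1}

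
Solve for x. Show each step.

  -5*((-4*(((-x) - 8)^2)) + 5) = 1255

Step 1. [-5*((-4*(((-x) - 8)^2)) + 5) = 1255] -5 out front; divide by -5, so div: (-4*(((-x) - 8)^2)) + 5 = -251.
Step 2. [(-4*(((-x) - 8)^2)) + 5 = -251] +5 is outermost — subtract 5 both sides ⇒ sub: -4*(((-x) - 8)^2) = -256.
Step 3. [-4*(((-x) - 8)^2) = -256] LHS = -4·(…); ÷-4 both sides, so div: ((-x) - 8)^2 = 64.
Step 4. [((-x) - 8)^2 = 64] √ both sides: 64 ≥ 0 gives two branches, so sqrt: (-x) - 8 = 8 or -8.
Step 5. [(-x) - 8 = 8 or -8] -8 is outermost — add 8 both sides ⇒ sub: -x = 16 or 0.
Step 6. [-x = 16 or 0] flip signs both sides, so neg: x = -16 or 0.

Answer: x ∈ {-16, 0}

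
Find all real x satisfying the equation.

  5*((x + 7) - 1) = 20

Step 1. [5*((x + 7) - 1) = 20] divide by the outer 5 ⇒ div: (x + 7) - 1 = 4.
Step 2. [(x + 7) - 1 = 4] -1 is outermost — add 1 both sides, so sub: x + 7 = 5.
Step 3. [x + 7 = 5] peel the +7: subtract 7 from each side. So sub: x = -2.

Answer: x ∈ {-2}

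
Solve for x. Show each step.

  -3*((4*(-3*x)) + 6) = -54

Step 1. [-3*((4*(-3*x)) + 6) = -54] divide by the outer -3. So div: (4*(-3*x)) + 6 = 18.
Step 2. [(4*(-3*x)) + 6 = 18] 6 comes off first (subtract 6) ⇒ sub: 4*(-3*x) = 12.
Step 3. [4*(-3*x) = 12] 4 out front; divide by 4 ⇒ div: -3*x = 3.
Step 4. [-3*x = 3] -3 out front; divide by -3. So div: x = -1.

Answer: x ∈ {-1}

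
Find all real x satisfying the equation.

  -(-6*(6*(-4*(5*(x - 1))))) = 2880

Step 1. [-(-6*(6*(-4*(5*(x - 1))))) = 2880] leading − — multiply by −1, so neg: -6*(6*(-4*(5*(x - 1)))) = -2880.
Step 2. [-6*(6*(-4*(5*(x - 1)))) = -2880] -6 out front; divide by -6, so div: 6*(-4*(5*(x - 1))) = 480.
Step 3. [6*(-4*(5*(x - 1))) = 480] 6·(inner) — divide through by 6, so div: -4*(5*(x - 1)) = 80.
Step 4. [-4*(5*(x - 1)) = 80] leading coefficient -4: divide by -4. So div: 5*(x - 1) = -20.
Step 5. [5*(x - 1) = -20] leading coefficient 5: divide by 5 ⇒ div: x - 1 = -4.
Step 6. [x - 1 = -4] add 1: x sits inside (… - 1), so sub: x = -3.

Answer: x ∈ {-3}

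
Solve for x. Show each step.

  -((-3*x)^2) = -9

Step 1. [-((-3*x)^2) = -9] leading − — multiply by −1, so neg: (-3*x)^2 = 9.
Step 2. [(-3*x)^2 = 9] 9 ≥ 0, LHS is (·)² — take ±√ ⇒ sqrt: -3*x = 3 or -3.
Step 3. [-3*x = 3 or -3] -3·(inner) — divide through by -3, so div: x = -1 or 1.

Answer: x ∈ {-1, 1}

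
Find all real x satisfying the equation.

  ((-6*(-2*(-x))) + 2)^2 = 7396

Step 1. [((-6*(-2*(-x))) + 2)^2 = 7396] √ both sides: 7396 ≥ 0 gives two branches, so sqrt: (-6*(-2*(-x))) + 2 = 86 or -86.
Step 2. [(-6*(-2*(-x))) + 2 = 86 or -86] peel the +2: subtract 2 from each side. So sub: -6*(-2*(-x)) = 84 or -88.
Step 3. [-6*(-2*(-x)) = 84 or -88] LHS = -6·(…); ÷-6 both sides, so div: -2*(-x) = -14 or 44/3.
Step 4. [-2*(-x) = -14 or 44/3] leading coefficient -2: divide by -2 ⇒ div: -x = 7 or -22/3.
Step 5. [-x = 7 or -22/3] flip signs both sides ⇒ neg: x = -7 or 22/3.

Answer: x ∈ {-7, 22/3}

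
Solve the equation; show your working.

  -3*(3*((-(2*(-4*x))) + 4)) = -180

Step 1. [-3*(3*((-(2*(-4*x))) + 4)) = -180] -3 out front; divide by -3, so div: 3*((-(2*(-4*x))) + 4) = 60.
Step 2. [3*((-(2*(-4*x))) + 4) = 60] divide by the outer 3 ⇒ div: (-(2*(-4*x))) + 4 = 20.
Step 3. [(-(2*(-4*x))) + 4 = 20] +4 is outermost — subtract 4 both sides, so sub: -(2*(-4*x)) = 16.
Step 4. [-(2*(-4*x)) = 16] LHS negated; negate both sides. So neg: 2*(-4*x) = -16.
Step 5. [2*(-4*x) = -16] divide by the outer 2 ⇒ div: -4*x = -8.
Step 6. [-4*x = -8] leading coefficient -4: divide by -4. So div: x = 2.

Answer: x ∈ {2}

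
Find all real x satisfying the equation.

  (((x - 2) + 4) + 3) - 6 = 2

Step 1. [(((x - 2) + 4) + 3) - 6 = 2] add 6: x sits inside (… - 6), so sub: ((x - 2) + 4) + 3 = 8.
Step 2. [((x - 2) + 4) + 3 = 8] 3 comes off first (subtract 3). So sub: (x - 2) + 4 = 5.
Step 3. [(x - 2) + 4 = 5] subtract 4: x sits inside (… + 4). So sub: x - 2 = 1.
Step 4. [x - 2 = 1] the outer -2 inverts by adding 2, so sub: x = 3.

Answer: x ∈ {3}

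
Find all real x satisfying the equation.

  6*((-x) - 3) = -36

Step 1. [6*((-x) - 3) = -36] 6·(inner) — divide through by 6. So div: (-x) - 3 = -6.
Step 2. [(-x) - 3 = -6] add 3: x sits inside (… - 3) ⇒ sub: -x = -3.
Step 3. [-x = -3] leading − — multiply by −1, so neg: x = 3.

Answer: x ∈ {3}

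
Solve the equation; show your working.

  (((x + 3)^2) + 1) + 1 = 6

Step 1. [(((x + 3)^2) + 1) + 1 = 6] the outer +1 inverts by subtracting 1 ⇒ sub: ((x + 3)^2) + 1 = 5.
Step 2. [((x + 3)^2) + 1 = 5] 1 comes off first (subtract 1), so sub: (x + 3)^2 = 4.
Step 3. [(x + 3)^2 = 4] √ both sides: 4 ≥ 0 gives two branches, so sqrt: x + 3 = 2 or -2.
Step 4. [x + 3 = 2 or -2] subtract 3: x sits inside (… + 3), so sub: x = -1 or -5.

Answer: x ∈ {-5, -1}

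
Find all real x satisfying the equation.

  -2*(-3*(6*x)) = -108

Step 1. [-2*(-3*(6*x)) = -108] -2·(inner) — divide through by -2 ⇒ div: -3*(6*x) = 54.
Step 2. [-3*(6*x) = 54] leading coefficient -3: divide by -3 ⇒ div: 6*x = -18.
Step 3. [6*x = -18] LHS = 6·(…); ÷6 both sides ⇒ div: x = -3.

Answer: x ∈ {-3}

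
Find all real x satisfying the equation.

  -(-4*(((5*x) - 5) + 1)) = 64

Step 1. [-(-4*(((5*x) - 5) + 1)) = 64] flip signs both sides. So neg: -4*(((5*x) - 5) + 1) = -64.
Step 2. [-4*(((5*x) - 5) + 1) = -64] LHS = -4·(…); ÷-4 both sides, so div: ((5*x) - 5) + 1 = 16.
Step 3. [((5*x) - 5) + 1 = 16] peel the +1: subtract 1 from each side, so sub: (5*x) - 5 = 15.
Step 4. [(5*x) - 5 = 15] peel the -5: add 5 from each side. So sub: 5*x = 20.
Step 5. [5*x = 20] LHS = 5·(…); ÷5 both sides, so div: x = 4.

Answer: x ∈ {4}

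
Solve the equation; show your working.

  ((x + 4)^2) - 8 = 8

Step 1. [((x + 4)^2) - 8 = 8] 8 comes off first (add 8) ⇒ sub: (x + 4)^2 = 16.
Step 2. [(x + 4)^2 = 16] 16 ≥ 0, LHS is (·)² — take ±√, so sqrt: x + 4 = 4 or -4.
Step 3. [x + 4 = 4 or -4] subtract 4: x sits inside (… + 4), so sub: x = 0 or -8.

Answer: x ∈ {-8, 0}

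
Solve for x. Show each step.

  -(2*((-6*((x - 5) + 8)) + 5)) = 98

Step 1. [-(2*((-6*((x - 5) + 8)) + 5)) = 98] flip signs both sides. So neg: 2*((-6*((x - 5) + 8)) + 5) = -98.
Step 2. [2*((-6*((x - 5) + 8)) + 5) = -98] 2 out front; divide by 2 ⇒ div: (-6*((x - 5) + 8)) + 5 = -49.
Step 3. [(-6*((x - 5) + 8)) + 5 = -49] peel the +5: subtract 5 from each side. So sub: -6*((x - 5) + 8) = -54.
Step 4. [-6*((x - 5) + 8) = -54] -6·(inner) — divide through by -6, so div: (x - 5) + 8 = 9.
Step 5. [(x - 5) + 8 = 9] subtract 8: x sits inside (… + 8), so sub: x - 5 = 1.
Step 6. [x - 5 = 1] the outer -5 inverts by adding 5 ⇒ sub: x = 6.

Answer: x ∈ {6}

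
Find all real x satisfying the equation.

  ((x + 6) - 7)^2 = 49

Step 1. [((x + 6) - 7)^2 = 49] √ both sides: 49 ≥ 0 gives two branches, so sqrt: (x + 6) - 7 = 7 or -7.
Step 2. [(x + 6) - 7 = 7 or -7] add 7: x sits inside (… - 7), so sub: x + 6 = 14 or 0.
Step 3. [x + 6 = 14 or 0] subtract 6: x sits inside (… + 6). So sub: x = 8 or -6.

Answer: x ∈ {-6, 8}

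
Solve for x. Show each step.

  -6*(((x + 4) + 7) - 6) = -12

Step 1. [-6*(((x + 4) + 7) - 6) = -12] -6·(inner) — divide through by -6, so div: ((x + 4) + 7) - 6 = 2.
Step 2. [((x + 4) + 7) - 6 = 2] 6 comes off first (add 6), so sub: (x + 4) + 7 = 8.
Step 3. [(x + 4) + 7 = 8] subtract 7: x sits inside (… + 7). So sub: x + 4 = 1.
Step 4. [x + 4 = 1] subtract 4: x sits inside (… + 4). So sub: x = -3.

Answer: x ∈ {-3}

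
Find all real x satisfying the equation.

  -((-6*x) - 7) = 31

Step 1. [-((-6*x) - 7) = 31] LHS negated; negate both sides ⇒ neg: (-6*x) - 7 = -31.
Step 2. [(-6*x) - 7 = -31] 7 comes off first (add 7) ⇒ sub: -6*x = -24.
Step 3. [-6*x = -24] -6 out front; divide by -6, so div: x = 4.

Answer: x ∈ {4}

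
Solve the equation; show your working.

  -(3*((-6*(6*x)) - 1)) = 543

Step 1. [-(3*((-6*(6*x)) - 1)) = 543] leading − — multiply by −1. So neg: 3*((-6*(6*x)) - 1) = -543.
Step 2. [3*((-6*(6*x)) - 1) = -543] 3 out front; divide by 3, so div: (-6*(6*x)) - 1 = -181.
Step 3. [(-6*(6*x)) - 1 = -181] the outer -1 inverts by adding 1 ⇒ sub: -6*(6*x) = -180.
Step 4. [-6*(6*x) = -180] -6 out front; divide by -6. So div: 6*x = 30.
Step 5. [6*x = 30] 6·(inner) — divide through by 6. So div: x = 5.

Answer: x ∈ {5}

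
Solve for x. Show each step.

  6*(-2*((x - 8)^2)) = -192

Step 1. [6*(-2*((x - 8)^2)) = -192] leading coefficient 6: divide by 6, so div: -2*((x - 8)^2) = -32.
Step 2. [-2*((x - 8)^2) = -32] LHS = -2·(…); ÷-2 both sides. So div: (x - 8)^2 = 16.
Step 3. [(x - 8)^2 = 16] LHS squared, RHS 16 ≥ 0: apply √ (±). So sqrt: x - 8 = 4 or -4.
Step 4. [x - 8 = 4 or -4] add 8: x sits inside (… - 8), so sub: x = 12 or 4.

Answer: x ∈ {4, 12}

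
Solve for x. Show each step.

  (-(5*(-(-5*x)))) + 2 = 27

Step 1. [(-(5*(-(-5*x)))) + 2 = 27] the outer +2 inverts by subtracting 2 ⇒ sub: -(5*(-(-5*x))) = 25.
Step 2. [-(5*(-(-5*x))) = 25] leading − — multiply by −1, so neg: 5*(-(-5*x)) = -25.
Step 3. [5*(-(-5*x)) = -25] 5·(inner) — divide through by 5 ⇒ div: -(-5*x) = -5.
Step 4. [-(-5*x) = -5] leading − — multiply by −1. So neg: -5*x = 5.
Step 5. [-5*x = 5] -5·(inner) — divide through by -5, so div: x = -1.

Answer: x ∈ {-1}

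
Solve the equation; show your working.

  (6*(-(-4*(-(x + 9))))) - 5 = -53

Step 1. [(6*(-(-4*(-(x + 9))))) - 5 = -53] the outer -5 inverts by adding 5 ⇒ sub: 6*(-(-4*(-(x + 9)))) = -48.
Step 2. [6*(-(-4*(-(x + 9)))) = -48] 6 out front; divide by 6 ⇒ div: -(-4*(-(x + 9))) = -8.
Step 3. [-(-4*(-(x + 9))) = -8] leading − — multiply by −1 ⇒ neg: -4*(-(x + 9)) = 8.
Step 4. [-4*(-(x + 9)) = 8] leading coefficient -4: divide by -4 ⇒ div: -(x + 9) = -2.
Step 5. [-(x + 9) = -2] leading − — multiply by −1 ⇒ neg: x + 9 = 2.
Step 6. [x + 9 = 2] subtract 9: x sits inside (… + 9). So sub: x = -7.

Answer: x ∈ {-7}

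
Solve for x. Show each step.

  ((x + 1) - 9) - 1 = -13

Step 1. [((x + 1) - 9) - 1 = -13] the outer -1 inverts by adding 1. So sub: (x + 1) - 9 = -12.
Step 2. [(x + 1) - 9 = -12] the outer -9 inverts by adding 9 ⇒ sub: x + 1 = -3.
Step 3. [x + 1 = -3] peel the +1: subtract 1 from each side ⇒ sub: x = -4.

Answer: x ∈ {-4}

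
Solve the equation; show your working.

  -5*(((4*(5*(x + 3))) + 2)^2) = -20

Step 1. [-5*(((4*(5*(x + 3))) + 2)^2) = -20] divide by the outer -5, so div: ((4*(5*(x + 3))) + 2)^2 = 4.
Step 2. [((4*(5*(x + 3))) + 2)^2 = 4] LHS squared, RHS 4 ≥ 0: apply √ (±). So sqrt: (4*(5*(x + 3))) + 2 = 2 or -2.
Step 3. [(4*(5*(x + 3))) + 2 = 2 or -2] subtract 2: x sits inside (… + 2) ⇒ sub: 4*(5*(x + 3)) = 0 or -4.
Step 4. [4*(5*(x + 3)) = 0 or -4] LHS = 4·(…); ÷4 both sides, so div: 5*(x + 3) = 0 or -1.
Step 5. [5*(x + 3) = 0 or -1] 5·(inner) — divide through by 5. So div: x + 3 = 0 or -1/5.
Step 6. [x + 3 = 0 or -1/5] +3 is outermost — subtract 3 both sides ⇒ sub: x = -3 or -16/5.

Answer: x ∈ {-16/5, -3}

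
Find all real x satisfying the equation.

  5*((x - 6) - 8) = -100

Step 1. [5*((x - 6) - 8) = -100] LHS = 5·(…); ÷5 both sides, so div: (x - 6) - 8 = -20.
Step 2. [(x - 6) - 8 = -20] 8 comes off first (add 8). So sub: x - 6 = -12.
Step 3. [x - 6 = -12] -6 is outermost — add 6 both sides, so sub: x = -6.

Answer: x ∈ {-6}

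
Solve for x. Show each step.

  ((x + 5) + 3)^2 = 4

Step 1. [((x + 5) + 3)^2 = 4] LHS squared, RHS 4 ≥ 0: apply √ (±) ⇒ sqrt: (x + 5) + 3 = 2 or -2.
Step 2. [(x + 5) + 3 = 2 or -2] +3 is outermost — subtract 3 both sides, so sub: x + 5 = -1 or -5.
Step 3. [x + 5 = -1 or -5] 5 comes off first (subtract 5), so sub: x = -6 or -10.

Answer: x ∈ {-10, -6}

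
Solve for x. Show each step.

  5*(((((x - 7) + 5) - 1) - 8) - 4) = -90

Step 1. [5*(((((x - 7) + 5) - 1) - 8) - 4) = -90] leading coefficient 5: divide by 5, so div: ((((x - 7) + 5) - 1) - 8) - 4 = -18.
Step 2. [((((x - 7) + 5) - 1) - 8) - 4 = -18] -4 is outermost — add 4 both sides ⇒ sub: (((x - 7) + 5) - 1) - 8 = -14.
Step 3. [(((x - 7) + 5) - 1) - 8 = -14] the outer -8 inverts by adding 8 ⇒ sub: ((x - 7) + 5) - 1 = -6.
Step 4. [((x - 7) + 5) - 1 = -6] add 1: x sits inside (… - 1). So sub: (x - 7) + 5 = -5.
Step 5. [(x - 7) + 5 = -5] the outer +5 inverts by subtracting 5. So sub: x - 7 = -10.
Step 6. [x - 7 = -10] peel the -7: add 7 from each side ⇒ sub: x = -3.

Answer: x ∈ {-3}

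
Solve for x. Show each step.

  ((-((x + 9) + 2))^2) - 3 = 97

Step 1. [((-((x + 9) + 2))^2) - 3 = 97] add 3: x sits inside (… - 3), so sub: (-((x + 9) + 2))^2 = 100.
Step 2. [(-((x + 9) + 2))^2 = 100] 100 ≥ 0, LHS is (·)² — take ±√. So sqrt: -((x + 9) + 2) = 10 or -10.
Step 3. [-((x + 9) + 2) = 10 or -10] flip signs both sides, so neg: (x + 9) + 2 = -10 or 10.
Step 4. [(x + 9) + 2 = -10 or 10] +2 is outermost — subtract 2 both sides, so sub: x + 9 = -12 or 8.
Step 5. [x + 9 = -12 or 8] 9 comes off first (subtract 9), so sub: x = -21 or -1.

Answer: x ∈ {-21, -1}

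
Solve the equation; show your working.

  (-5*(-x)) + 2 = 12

Step 1. [(-5*(-x)) + 2 = 12] peel the +2: subtract 2 from each side, so sub: -5*(-x) = 10.
Step 2. [-5*(-x) = 10] LHS = -5·(…); ÷-5 both sides ⇒ div: -x = -2.
Step 3. [-x = -2] flip signs both sides, so neg: x = 2.

Answer: x ∈ {2}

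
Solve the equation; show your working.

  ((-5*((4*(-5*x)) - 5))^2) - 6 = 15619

Step 1. [((-5*((4*(-5*x)) - 5))^2) - 6 = 15619] -6 is outermost — add 6 both sides. So sub: (-5*((4*(-5*x)) - 5))^2 = 15625.
Step 2. [(-5*((4*(-5*x)) - 5))^2 = 15625] LHS squared, RHS 15625 ≥ 0: apply √ (±), so sqrt: -5*((4*(-5*x)) - 5) = 125 or -125.
Step 3. [-5*((4*(-5*x)) - 5) = 125 or -125] divide by the outer -5. So div: (4*(-5*x)) - 5 = -25 or 25.
Step 4. [(4*(-5*x)) - 5 = -25 or 25] -5 is outermost — add 5 both sides, so sub: 4*(-5*x) = -20 or 30.
Step 5. [4*(-5*x) = -20 or 30] divide by the outer 4, so div: -5*x = -5 or 15/2.
Step 6. [-5*x = -5 or 15/2] divide by the outer -5, so div: x = 1 or -3/2.

Answer: x ∈ {-3/2, 1}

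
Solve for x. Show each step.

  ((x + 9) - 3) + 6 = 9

Step 1. [((x + 9) - 3) + 6 = 9] subtract 6: x sits inside (… + 6), so sub: (x + 9) - 3 = 3.
Step 2. [(x + 9) - 3 = 3] the outer -3 inverts by adding 3, so sub: x + 9 = 6.
Step 3. [x + 9 = 6] the outer +9 inverts by subtracting 9. So sub: x = -3.

Answer: x ∈ {-3}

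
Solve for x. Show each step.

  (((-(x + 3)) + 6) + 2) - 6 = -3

Step 1. [(((-(x + 3)) + 6) + 2) - 6 = -3] peel the -6: add 6 from each side. So sub: ((-(x + 3)) + 6) + 2 = 3.
Step 2. [((-(x + 3)) + 6) + 2 = 3] +2 is outermost — subtract 2 both sides ⇒ sub: (-(x + 3)) + 6 = 1.
Step 3. [(-(x + 3)) + 6 = 1] the outer +6 inverts by subtracting 6 ⇒ sub: -(x + 3) = -5.
Step 4. [-(x + 3) = -5] leading − — multiply by −1 ⇒ neg: x + 3 = 5.
Step 5. [x + 3 = 5] +3 is outermost — subtract 3 both sides, so sub: x = 2.

Answer: x ∈ {2}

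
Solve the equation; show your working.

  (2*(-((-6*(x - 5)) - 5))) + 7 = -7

Step 1. [(2*(-((-6*(x - 5)) - 5))) + 7 = -7] subtract 7: x sits inside (… + 7). So sub: 2*(-((-6*(x - 5)) - 5)) = -14.
Step 2. [2*(-((-6*(x - 5)) - 5)) = -14] 2 out front; divide by 2, so div: -((-6*(x - 5)) - 5) = -7.
Step 3. [-((-6*(x - 5)) - 5) = -7] flip signs both sides, so neg: (-6*(x - 5)) - 5 = 7.
Step 4. [(-6*(x - 5)) - 5 = 7] -5 is outermost — add 5 both sides, so sub: -6*(x - 5) = 12.
Step 5. [-6*(x - 5) = 12] divide by the outer -6, so div: x - 5 = -2.
Step 6. [x - 5 = -2] 5 comes off first (add 5). So sub: x = 3.

Answer: x ∈ {3}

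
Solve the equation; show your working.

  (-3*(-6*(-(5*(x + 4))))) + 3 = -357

Step 1. [(-3*(-6*(-(5*(x + 4))))) + 3 = -357] -3 divides every term; factor it out. So factor: (-6*(-(5*(x + 4)))) - 1 = 119.
Step 2. [(-6*(-(5*(x + 4)))) - 1 = 119] 1 comes off first (add 1). So sub: -6*(-(5*(x + 4))) = 120.
Step 3. [-6*(-(5*(x + 4))) = 120] LHS = -6·(…); ÷-6 both sides ⇒ div: -(5*(x + 4)) = -20.
Step 4. [-(5*(x + 4)) = -20] LHS negated; negate both sides. So neg: 5*(x + 4) = 20.
Step 5. [5*(x + 4) = 20] leading coefficient 5: divide by 5, so div: x + 4 = 4.
Step 6. [x + 4 = 4] 4 comes off first (subtract 4). So sub: x = 0.

Answer: x ∈ {0}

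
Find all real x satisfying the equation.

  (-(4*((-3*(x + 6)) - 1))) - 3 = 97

Step 1. [(-(4*((-3*(x + 6)) - 1))) - 3 = 97] -3 is outermost — add 3 both sides, so sub: -(4*((-3*(x + 6)) - 1)) = 100.
Step 2. [-(4*((-3*(x + 6)) - 1)) = 100] flip signs both sides ⇒ neg: 4*((-3*(x + 6)) - 1) = -100.
Step 3. [4*((-3*(x + 6)) - 1) = -100] 4·(inner) — divide through by 4, so div: (-3*(x + 6)) - 1 = -25.
Step 4. [(-3*(x + 6)) - 1 = -25] the outer -1 inverts by adding 1. So sub: -3*(x + 6) = -24.
Step 5. [-3*(x + 6) = -24] LHS = -3·(…); ÷-3 both sides, so div: x + 6 = 8.
Step 6. [x + 6 = 8] subtract 6: x sits inside (… + 6), so sub: x = 2.

Answer: x ∈ {2}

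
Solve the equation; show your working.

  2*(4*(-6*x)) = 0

Step 1. [2*(4*(-6*x)) = 0] 2·(inner) — divide through by 2, so div: 4*(-6*x) = 0.
Step 2. [4*(-6*x) = 0] 4 out front; divide by 4, so div: -6*x = 0.
Step 3. [-6*x = 0] divide by the outer -6 ⇒ div: x = 0.

Answer: x ∈ {0}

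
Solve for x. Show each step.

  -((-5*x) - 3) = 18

Step 1. [-((-5*x) - 3) = 18] flip signs both sides ⇒ neg: (-5*x) - 3 = -18.
Step 2. [(-5*x) - 3 = -18] -3 is outermost — add 3 both sides, so sub: -5*x = -15.
Step 3. [-5*x = -15] LHS = -5·(…); ÷-5 both sides, so div: x = 3.

Answer: x ∈ {3}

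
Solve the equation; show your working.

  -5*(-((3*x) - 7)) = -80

Step 1. [-5*(-((3*x) - 7)) = -80] -5·(inner) — divide through by -5. So div: -((3*x) - 7) = 16.
Step 2. [-((3*x) - 7) = 16] flip signs both sides ⇒ neg: (3*x) - 7 = -16.
Step 3. [(3*x) - 7 = -16] the outer -7 inverts by adding 7 ⇒ sub: 3*x = -9.
Step 4. [3*x = -9] divide by the outer 3 ⇒ div: x = -3.

Answer: x ∈ {-3}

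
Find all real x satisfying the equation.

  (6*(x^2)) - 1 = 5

Step 1. [(6*(x^2)) - 1 = 5] -1 is outermost — add 1 both sides. So sub: 6*(x^2) = 6.
Step 2. [6*(x^2) = 6] divide by the outer 6. So div: x^2 = 1.
Step 3. [x^2 = 1] √ both sides: 1 ≥ 0 gives two branches, so sqrt: x = 1 or -1.

Answer: x ∈ {-1, 1}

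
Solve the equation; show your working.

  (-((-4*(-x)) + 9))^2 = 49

Step 1. [(-((-4*(-x)) + 9))^2 = 49] √ both sides: 49 ≥ 0 gives two branches. So sqrt: -((-4*(-x)) + 9) = 7 or -7.
Step 2. [-((-4*(-x)) + 9) = 7 or -7] leading − — multiply by −1 ⇒ neg: (-4*(-x)) + 9 = -7 or 7.
Step 3. [(-4*(-x)) + 9 = -7 or 7] 9 comes off first (subtract 9). So sub: -4*(-x) = -16 or -2.
Step 4. [-4*(-x) = -16 or -2] divide by the outer -4. So div: -x = 4 or 1/2.
Step 5. [-x = 4 or 1/2] leading − — multiply by −1. So neg: x = -4 or -1/2.

Answer: x ∈ {-4, -1/2}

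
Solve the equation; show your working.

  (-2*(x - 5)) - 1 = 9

Step 1. [(-2*(x - 5)) - 1 = 9] the outer -1 inverts by adding 1, so sub: -2*(x - 5) = 10.
Step 2. [-2*(x - 5) = 10] LHS = -2·(…); ÷-2 both sides ⇒ div: x - 5 = -5.
Step 3. [x - 5 = -5] 5 comes off first (add 5) ⇒ sub: x = 0.

Answer: x ∈ {0}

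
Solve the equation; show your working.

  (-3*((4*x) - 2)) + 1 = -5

Step 1. [(-3*((4*x) - 2)) + 1 = -5] 1 comes off first (subtract 1) ⇒ sub: -3*((4*x) - 2) = -6.
Step 2. [-3*((4*x) - 2) = -6] -3 out front; divide by -3 ⇒ div: (4*x) - 2 = 2.
Step 3. [(4*x) - 2 = 2] peel the -2: add 2 from each side ⇒ sub: 4*x = 4.
Step 4. [4*x = 4] divide by the outer 4, so div: x = 1.

Answer: x ∈ {1}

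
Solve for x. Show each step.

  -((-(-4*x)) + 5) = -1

Step 1. [-((-(-4*x)) + 5) = -1] flip signs both sides. So neg: (-(-4*x)) + 5 = 1.
Step 2. [(-(-4*x)) + 5 = 1] the outer +5 inverts by subtracting 5. So sub: -(-4*x) = -4.
Step 3. [-(-4*x) = -4] flip signs both sides, so neg: -4*x = 4.
Step 4. [-4*x = 4] divide by the outer -4. So div: x = -1.

Answer: x ∈ {-1}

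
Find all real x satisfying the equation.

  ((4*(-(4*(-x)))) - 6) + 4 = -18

Step 1. [((4*(-(4*(-x)))) - 6) + 4 = -18] the outer +4 inverts by subtracting 4, so sub: (4*(-(4*(-x)))) - 6 = -22.
Step 2. [(4*(-(4*(-x)))) - 6 = -22] 6 comes off first (add 6) ⇒ sub: 4*(-(4*(-x))) = -16.
Step 3. [4*(-(4*(-x))) = -16] leading coefficient 4: divide by 4. So div: -(4*(-x)) = -4.
Step 4. [-(4*(-x)) = -4] LHS negated; negate both sides. So neg: 4*(-x) = 4.
Step 5. [4*(-x) = 4] 4·(inner) — divide through by 4 ⇒ div: -x = 1.
Step 6. [-x = 1] flip signs both sides, so neg: x = -1.

Answer: x ∈ {-1}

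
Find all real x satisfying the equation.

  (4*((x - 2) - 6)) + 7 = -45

Step 1. [(4*((x - 2) - 6)) + 7 = -45] 7 comes off first (subtract 7), so sub: 4*((x - 2) - 6) = -52.
Step 2. [4*((x - 2) - 6) = -52] 4 out front; divide by 4, so div: (x - 2) - 6 = -13.
Step 3. [(x - 2) - 6 = -13] the outer -6 inverts by adding 6 ⇒ sub: x - 2 = -7.
Step 4. [x - 2 = -7] -2 is outermost — add 2 both sides. So sub: x = -5.

Answer: x ∈ {-5}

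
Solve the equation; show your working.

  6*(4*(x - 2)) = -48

Step 1. [6*(4*(x - 2)) = -48] divide by the outer 6. So div: 4*(x - 2) = -8.
Step 2. [4*(x - 2) = -8] 4 out front; divide by 4 ⇒ div: x - 2 = -2.
Step 3. [x - 2 = -2] peel the -2: add 2 from each side ⇒ sub: x = 0.

Answer: x ∈ {0}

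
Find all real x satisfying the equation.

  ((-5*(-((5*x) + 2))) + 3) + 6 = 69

Step 1. [((-5*(-((5*x) + 2))) + 3) + 6 = 69] the outer +6 inverts by subtracting 6. So sub: (-5*(-((5*x) + 2))) + 3 = 63.
Step 2. [(-5*(-((5*x) + 2))) + 3 = 63] peel the +3: subtract 3 from each side. So sub: -5*(-((5*x) + 2)) = 60.
Step 3. [-5*(-((5*x) + 2)) = 60] -5·(inner) — divide through by -5 ⇒ div: -((5*x) + 2) = -12.
Step 4. [-((5*x) + 2) = -12] leading − — multiply by −1. So neg: (5*x) + 2 = 12.
Step 5. [(5*x) + 2 = 12] peel the +2: subtract 2 from each side. So sub: 5*x = 10.
Step 6. [5*x = 10] 5·(inner) — divide through by 5 ⇒ div: x = 2.

Answer: x ∈ {2}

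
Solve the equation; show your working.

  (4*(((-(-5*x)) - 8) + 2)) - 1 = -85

Step 1. [(4*(((-(-5*x)) - 8) + 2)) - 1 = -85] add 1: x sits inside (… - 1), so sub: 4*(((-(-5*x)) - 8) + 2) = -84.
Step 2. [4*(((-(-5*x)) - 8) + 2) = -84] 4·(inner) — divide through by 4 ⇒ div: ((-(-5*x)) - 8) + 2 = -21.
Step 3. [((-(-5*x)) - 8) + 2 = -21] subtract 2: x sits inside (… + 2) ⇒ sub: (-(-5*x)) - 8 = -23.
Step 4. [(-(-5*x)) - 8 = -23] peel the -8: add 8 from each side ⇒ sub: -(-5*x) = -15.
Step 5. [-(-5*x) = -15] flip signs both sides ⇒ neg: -5*x = 15.
Step 6. [-5*x = 15] leading coefficient -5: divide by -5, so div: x = -3.

Answer: x ∈ {-3}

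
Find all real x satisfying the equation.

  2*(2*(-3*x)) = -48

Step 1. [2*(2*(-3*x)) = -48] 2·(inner) — divide through by 2 ⇒ div: 2*(-3*x) = -24.
Step 2. [2*(-3*x) = -24] 2 out front; divide by 2. So div: -3*x = -12.
Step 3. [-3*x = -12] -3·(inner) — divide through by -3, so div: x = 4.

Answer: x ∈ {4}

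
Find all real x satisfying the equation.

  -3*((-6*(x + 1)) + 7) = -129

Step 1. [-3*((-6*(x + 1)) + 7) = -129] leading coefficient -3: divide by -3, so div: (-6*(x + 1)) + 7 = 43.
Step 2. [(-6*(x + 1)) + 7 = 43] +7 is outermost — subtract 7 both sides, so sub: -6*(x + 1) = 36.
Step 3. [-6*(x + 1) = 36] leading coefficient -6: divide by -6. So div: x + 1 = -6.
Step 4. [x + 1 = -6] peel the +1: subtract 1 from each side. So sub: x = -7.

Answer: x ∈ {-7}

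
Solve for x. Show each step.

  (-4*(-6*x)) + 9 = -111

Step 1. [(-4*(-6*x)) + 9 = -111] peel the +9: subtract 9 from each side ⇒ sub: -4*(-6*x) = -120.
Step 2. [-4*(-6*x) = -120] leading coefficient -4: divide by -4. So div: -6*x = 30.
Step 3. [-6*x = 30] LHS = -6·(…); ÷-6 both sides. So div: x = -5.

Answer: x ∈ {-5}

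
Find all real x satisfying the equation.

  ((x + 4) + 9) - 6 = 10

Step 1. [((x + 4) + 9) - 6 = 10] -6 is outermost — add 6 both sides. So sub: (x + 4) + 9 = 16.
Step 2. [(x + 4) + 9 = 16] the outer +9 inverts by subtracting 9, so sub: x + 4 = 7.
Step 3. [x + 4 = 7] subtract 4: x sits inside (… + 4). So sub: x = 3.

Answer: x ∈ {3}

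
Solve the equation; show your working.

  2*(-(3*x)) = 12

Step 1. [2*(-(3*x)) = 12] leading coefficient 2: divide by 2, so div: -(3*x) = 6.
Step 2. [-(3*x) = 6] flip signs both sides ⇒ neg: 3*x = -6.
Step 3. [3*x = -6] leading coefficient 3: divide by 3 ⇒ div: x = -2.

Answer: x ∈ {-2}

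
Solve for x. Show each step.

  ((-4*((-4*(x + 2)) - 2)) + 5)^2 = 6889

Step 1. [((-4*((-4*(x + 2)) - 2)) + 5)^2 = 6889] √ both sides: 6889 ≥ 0 gives two branches. So sqrt: (-4*((-4*(x + 2)) - 2)) + 5 = 83 or -83.
Step 2. [(-4*((-4*(x + 2)) - 2)) + 5 = 83 or -83] subtract 5: x sits inside (… + 5). So sub: -4*((-4*(x + 2)) - 2) = 78 or -88.
Step 3. [-4*((-4*(x + 2)) - 2) = 78 or -88] leading coefficient -4: divide by -4, so div: (-4*(x + 2)) - 2 = -39/2 or 22.
Step 4. [(-4*(x + 2)) - 2 = -39/2 or 22] -2 is outermost — add 2 both sides. So sub: -4*(x + 2) = -35/2 or 24.
Step 5. [-4*(x + 2) = -35/2 or 24] -4·(inner) — divide through by -4. So div: x + 2 = 35/8 or -6.
Step 6. [x + 2 = 35/8 or -6] peel the +2: subtract 2 from each side ⇒ sub: x = 19/8 or -8.

Answer: x ∈ {-8, 19/8}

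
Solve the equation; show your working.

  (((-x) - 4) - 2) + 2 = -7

Step 1. [(((-x) - 4) - 2) + 2 = -7] peel the +2: subtract 2 from each side, so sub: ((-x) - 4) - 2 = -9.
Step 2. [((-x) - 4) - 2 = -9] add 2: x sits inside (… - 2). So sub: (-x) - 4 = -7.
Step 3. [(-x) - 4 = -7] peel the -4: add 4 from each side ⇒ sub: -x = -3.
Step 4. [-x = -3] leading − — multiply by −1 ⇒ neg: x = 3.

Answer: x ∈ {3}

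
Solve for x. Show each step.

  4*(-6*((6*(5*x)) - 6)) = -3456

Step 1. [4*(-6*((6*(5*x)) - 6)) = -3456] divide by the outer 4, so div: -6*((6*(5*x)) - 6) = -864.
Step 2. [-6*((6*(5*x)) - 6) = -864] divide by the outer -6. So div: (6*(5*x)) - 6 = 144.
Step 3. [(6*(5*x)) - 6 = 144] add 6: x sits inside (… - 6) ⇒ sub: 6*(5*x) = 150.
Step 4. [6*(5*x) = 150] divide by the outer 6. So div: 5*x = 25.
Step 5. [5*x = 25] 5·(inner) — divide through by 5, so div: x = 5.

Answer: x ∈ {5}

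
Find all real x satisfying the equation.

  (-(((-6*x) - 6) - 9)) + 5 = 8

Step 1. [(-(((-6*x) - 6) - 9)) + 5 = 8] +5 is outermost — subtract 5 both sides. So sub: -(((-6*x) - 6) - 9) = 3.
Step 2. [-(((-6*x) - 6) - 9) = 3] leading − — multiply by −1, so neg: ((-6*x) - 6) - 9 = -3.
Step 3. [((-6*x) - 6) - 9 = -3] the outer -9 inverts by adding 9 ⇒ sub: (-6*x) - 6 = 6.
Step 4. [(-6*x) - 6 = 6] common factor -6 (LHS and 6) — divide through. So factor: x + 1 = -1.
Step 5. [x + 1 = -1] +1 is outermost — subtract 1 both sides, so sub: x = -2.

Answer: x ∈ {-2}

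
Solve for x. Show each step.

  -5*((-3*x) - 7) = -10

Step 1. [-5*((-3*x) - 7) = -10] divide by the outer -5 ⇒ div: (-3*x) - 7 = 2.
Step 2. [(-3*x) - 7 = 2] add 7: x sits inside (… - 7). So sub: -3*x = 9.
Step 3. [-3*x = 9] LHS = -3·(…); ÷-3 both sides. So div: x = -3.

Answer: x ∈ {-3}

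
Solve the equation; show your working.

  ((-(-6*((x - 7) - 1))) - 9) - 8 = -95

Step 1. [((-(-6*((x - 7) - 1))) - 9) - 8 = -95] peel the -8: add 8 from each side. So sub: (-(-6*((x - 7) - 1))) - 9 = -87.
Step 2. [(-(-6*((x - 7) - 1))) - 9 = -87] the outer -9 inverts by adding 9 ⇒ sub: -(-6*((x - 7) - 1)) = -78.
Step 3. [-(-6*((x - 7) - 1)) = -78] LHS negated; negate both sides ⇒ neg: -6*((x - 7) - 1) = 78.
Step 4. [-6*((x - 7) - 1) = 78] leading coefficient -6: divide by -6. So div: (x - 7) - 1 = -13.
Step 5. [(x - 7) - 1 = -13] the outer -1 inverts by adding 1. So sub: x - 7 = -12.
Step 6. [x - 7 = -12] the outer -7 inverts by adding 7, so sub: x = -5.

Answer: x ∈ {-5}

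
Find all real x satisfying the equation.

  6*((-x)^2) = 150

Step 1. [6*((-x)^2) = 150] 6 out front; divide by 6, so div: (-x)^2 = 25.
Step 2. [(-x)^2 = 25] 25 ≥ 0, LHS is (·)² — take ±√. So sqrt: -x = 5 or -5.
Step 3. [-x = 5 or -5] leading − — multiply by −1. So neg: x = -5 or 5.

Answer: x ∈ {-5, 5}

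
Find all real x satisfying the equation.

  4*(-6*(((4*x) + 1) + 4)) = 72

Step 1. [4*(-6*(((4*x) + 1) + 4)) = 72] 4 out front; divide by 4, so div: -6*(((4*x) + 1) + 4) = 18.
Step 2. [-6*(((4*x) + 1) + 4) = 18] divide by the outer -6. So div: ((4*x) + 1) + 4 = -3.
Step 3. [((4*x) + 1) + 4 = -3] 4 comes off first (subtract 4). So sub: (4*x) + 1 = -7.
Step 4. [(4*x) + 1 = -7] peel the +1: subtract 1 from each side. So sub: 4*x = -8.
Step 5. [4*x = -8] 4 out front; divide by 4 ⇒ div: x = -2.

Answer: x ∈ {-2}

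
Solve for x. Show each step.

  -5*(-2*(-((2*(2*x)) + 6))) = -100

Step 1. [-5*(-2*(-((2*(2*x)) + 6))) = -100] -5·(inner) — divide through by -5. So div: -2*(-((2*(2*x)) + 6)) = 20.
Step 2. [-2*(-((2*(2*x)) + 6)) = 20] -2 out front; divide by -2, so div: -((2*(2*x)) + 6) = -10.
Step 3. [-((2*(2*x)) + 6) = -10] flip signs both sides. So neg: (2*(2*x)) + 6 = 10.
Step 4. [(2*(2*x)) + 6 = 10] peel the +6: subtract 6 from each side. So sub: 2*(2*x) = 4.
Step 5. [2*(2*x) = 4] LHS = 2·(…); ÷2 both sides. So div: 2*x = 2.
Step 6. [2*x = 2] 2·(inner) — divide through by 2. So div: x = 1.

Answer: x ∈ {1}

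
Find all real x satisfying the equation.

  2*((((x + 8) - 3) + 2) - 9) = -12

Step 1. [2*((((x + 8) - 3) + 2) - 9) = -12] 2 out front; divide by 2. So div: (((x + 8) - 3) + 2) - 9 = -6.
Step 2. [(((x + 8) - 3) + 2) - 9 = -6] the outer -9 inverts by adding 9. So sub: ((x + 8) - 3) + 2 = 3.
Step 3. [((x + 8) - 3) + 2 = 3] subtract 2: x sits inside (… + 2). So sub: (x + 8) - 3 = 1.
Step 4. [(x + 8) - 3 = 1] -3 is outermost — add 3 both sides. So sub: x + 8 = 4.
Step 5. [x + 8 = 4] subtract 8: x sits inside (… + 8). So sub: x = -4.

Answer: x ∈ {-4}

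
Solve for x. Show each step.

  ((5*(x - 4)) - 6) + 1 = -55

Step 1. [((5*(x - 4)) - 6) + 1 = -55] the outer +1 inverts by subtracting 1 ⇒ sub: (5*(x - 4)) - 6 = -56.
Step 2. [(5*(x - 4)) - 6 = -56] the outer -6 inverts by adding 6. So sub: 5*(x - 4) = -50.
Step 3. [5*(x - 4) = -50] leading coefficient 5: divide by 5 ⇒ div: x - 4 = -10.
Step 4. [x - 4 = -10] 4 comes off first (add 4), so sub: x = -6.

Answer: x ∈ {-6}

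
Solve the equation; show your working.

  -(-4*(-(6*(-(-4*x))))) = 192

Step 1. [-(-4*(-(6*(-(-4*x))))) = 192] leading − — multiply by −1 ⇒ neg: -4*(-(6*(-(-4*x)))) = -192.
Step 2. [-4*(-(6*(-(-4*x)))) = -192] LHS = -4·(…); ÷-4 both sides ⇒ div: -(6*(-(-4*x))) = 48.
Step 3. [-(6*(-(-4*x))) = 48] leading − — multiply by −1. So neg: 6*(-(-4*x)) = -48.
Step 4. [6*(-(-4*x)) = -48] divide by the outer 6, so div: -(-4*x) = -8.
Step 5. [-(-4*x) = -8] leading − — multiply by −1. So neg: -4*x = 8.
Step 6. [-4*x = 8] -4 out front; divide by -4. So div: x = -2.

Answer: x ∈ {-2}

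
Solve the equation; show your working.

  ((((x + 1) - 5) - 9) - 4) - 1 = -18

Step 1. [((((x + 1) - 5) - 9) - 4) - 1 = -18] 1 comes off first (add 1), so sub: (((x + 1) - 5) - 9) - 4 = -17.
Step 2. [(((x + 1) - 5) - 9) - 4 = -17] -4 is outermost — add 4 both sides ⇒ sub: ((x + 1) - 5) - 9 = -13.
Step 3. [((x + 1) - 5) - 9 = -13] 9 comes off first (add 9), so sub: (x + 1) - 5 = -4.
Step 4. [(x + 1) - 5 = -4] -5 is outermost — add 5 both sides. So sub: x + 1 = 1.
Step 5. [x + 1 = 1] 1 comes off first (subtract 1) ⇒ sub: x = 0.

Answer: x ∈ {0}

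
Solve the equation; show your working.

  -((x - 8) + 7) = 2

Step 1. [-((x - 8) + 7) = 2] flip signs both sides, so neg: (x - 8) + 7 = -2.
Step 2. [(x - 8) + 7 = -2] peel the +7: subtract 7 from each side ⇒ sub: x - 8 = -9.
Step 3. [x - 8 = -9] 8 comes off first (add 8), so sub: x = -1.

Answer: x ∈ {-1}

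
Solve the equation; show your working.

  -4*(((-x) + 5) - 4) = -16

Step 1. [-4*(((-x) + 5) - 4) = -16] -4 out front; divide by -4 ⇒ div: ((-x) + 5) - 4 = 4.
Step 2. [((-x) + 5) - 4 = 4] -4 is outermost — add 4 both sides ⇒ sub: (-x) + 5 = 8.
Step 3. [(-x) + 5 = 8] the outer +5 inverts by subtracting 5 ⇒ sub: -x = 3.
Step 4. [-x = 3] flip signs both sides, so neg: x = -3.

Answer: x ∈ {-3}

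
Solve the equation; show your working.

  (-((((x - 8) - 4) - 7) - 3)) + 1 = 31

Step 1. [(-((((x - 8) - 4) - 7) - 3)) + 1 = 31] 1 comes off first (subtract 1). So sub: -((((x - 8) - 4) - 7) - 3) = 30.
Step 2. [-((((x - 8) - 4) - 7) - 3) = 30] flip signs both sides. So neg: (((x - 8) - 4) - 7) - 3 = -30.
Step 3. [(((x - 8) - 4) - 7) - 3 = -30] 3 comes off first (add 3), so sub: ((x - 8) - 4) - 7 = -27.
Step 4. [((x - 8) - 4) - 7 = -27] add 7: x sits inside (… - 7). So sub: (x - 8) - 4 = -20.
Step 5. [(x - 8) - 4 = -20] add 4: x sits inside (… - 4). So sub: x - 8 = -16.
Step 6. [x - 8 = -16] the outer -8 inverts by adding 8 ⇒ sub: x = -8.

Answer: x ∈ {-8}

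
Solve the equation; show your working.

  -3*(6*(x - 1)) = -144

Step 1. [-3*(6*(x - 1)) = -144] LHS = -3·(…); ÷-3 both sides ⇒ div: 6*(x - 1) = 48.
Step 2. [6*(x - 1) = 48] divide by the outer 6 ⇒ div: x - 1 = 8.
Step 3. [x - 1 = 8] add 1: x sits inside (… - 1). So sub: x = 9.

Answer: x ∈ {9}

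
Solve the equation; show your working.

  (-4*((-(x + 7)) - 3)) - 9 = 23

Step 1. [(-4*((-(x + 7)) - 3)) - 9 = 23] add 9: x sits inside (… - 9), so sub: -4*((-(x + 7)) - 3) = 32.
Step 2. [-4*((-(x + 7)) - 3) = 32] leading coefficient -4: divide by -4, so div: (-(x + 7)) - 3 = -8.
Step 3. [(-(x + 7)) - 3 = -8] -3 is outermost — add 3 both sides, so sub: -(x + 7) = -5.
Step 4. [-(x + 7) = -5] leading − — multiply by −1. So neg: x + 7 = 5.
Step 5. [x + 7 = 5] peel the +7: subtract 7 from each side, so sub: x = -2.

Answer: x ∈ {-2}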